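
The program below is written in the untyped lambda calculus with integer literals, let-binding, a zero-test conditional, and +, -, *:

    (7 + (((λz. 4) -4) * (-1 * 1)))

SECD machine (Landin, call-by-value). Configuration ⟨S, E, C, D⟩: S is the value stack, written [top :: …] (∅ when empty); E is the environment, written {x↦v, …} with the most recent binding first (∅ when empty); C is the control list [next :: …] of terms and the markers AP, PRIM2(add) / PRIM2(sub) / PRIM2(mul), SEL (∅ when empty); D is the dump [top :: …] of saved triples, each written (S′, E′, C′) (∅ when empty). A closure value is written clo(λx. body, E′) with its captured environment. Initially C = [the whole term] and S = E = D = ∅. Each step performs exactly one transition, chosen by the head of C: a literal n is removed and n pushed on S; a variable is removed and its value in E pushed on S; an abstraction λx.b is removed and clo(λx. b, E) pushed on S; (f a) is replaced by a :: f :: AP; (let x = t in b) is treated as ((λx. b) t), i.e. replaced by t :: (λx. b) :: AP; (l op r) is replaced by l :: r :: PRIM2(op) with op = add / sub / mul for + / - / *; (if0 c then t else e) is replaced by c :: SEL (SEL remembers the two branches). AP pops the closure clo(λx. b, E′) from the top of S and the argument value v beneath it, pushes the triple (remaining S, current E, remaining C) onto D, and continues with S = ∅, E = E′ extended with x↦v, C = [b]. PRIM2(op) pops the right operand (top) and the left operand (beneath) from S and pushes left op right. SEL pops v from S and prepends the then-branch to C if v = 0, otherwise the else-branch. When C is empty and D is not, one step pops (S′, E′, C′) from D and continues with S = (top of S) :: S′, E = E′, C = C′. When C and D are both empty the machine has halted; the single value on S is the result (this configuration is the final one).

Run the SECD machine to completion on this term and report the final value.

Answer: 3

Derivation:
0. <S=∅, E=∅, C=[(7 + (((λz. 4) -4) * (-1 * 1)))], D=∅>
1. <S=∅, E=∅, C=[7 :: (((λz. 4) -4) * (-1 * 1)) :: PRIM2(add)], D=∅>
2. <S=[7], E=∅, C=[(((λz. 4) -4) * (-1 * 1)) :: PRIM2(add)], D=∅>
3. <S=[7], E=∅, C=[((λz. 4) -4) :: (-1 * 1) :: PRIM2(mul) :: PRIM2(add)], D=∅>
4. <S=[7], E=∅, C=[-4 :: (λz. 4) :: AP :: (-1 * 1) :: PRIM2(mul) :: PRIM2(add)], D=∅>
5. <S=[-4 :: 7], E=∅, C=[(λz. 4) :: AP :: (-1 * 1) :: PRIM2(mul) :: PRIM2(add)], D=∅>
6. <S=[clo(λz. 4, ∅) :: -4 :: 7], E=∅, C=[AP :: (-1 * 1) :: PRIM2(mul) :: PRIM2(add)], D=∅>
7. <S=∅, E={z↦-4}, C=[4], D=[([7], ∅, [(-1 * 1) :: PRIM2(mul) :: PRIM2(add)])]>
8. <S=[4], E={z↦-4}, C=∅, D=[([7], ∅, [(-1 * 1) :: PRIM2(mul) :: PRIM2(add)])]>
9. <S=[4 :: 7], E=∅, C=[(-1 * 1) :: PRIM2(mul) :: PRIM2(add)], D=∅>
10. <S=[4 :: 7], E=∅, C=[-1 :: 1 :: PRIM2(mul) :: PRIM2(mul) :: PRIM2(add)], D=∅>
11. <S=[-1 :: 4 :: 7], E=∅, C=[1 :: PRIM2(mul) :: PRIM2(mul) :: PRIM2(add)], D=∅>
12. <S=[1 :: -1 :: 4 :: 7], E=∅, C=[PRIM2(mul) :: PRIM2(mul) :: PRIM2(add)], D=∅>
13. <S=[-1 :: 4 :: 7], E=∅, C=[PRIM2(mul) :: PRIM2(add)], D=∅>
14. <S=[-4 :: 7], E=∅, C=[PRIM2(add)], D=∅>
15. <S=[3], E=∅, C=∅, D=∅>
→ final value 3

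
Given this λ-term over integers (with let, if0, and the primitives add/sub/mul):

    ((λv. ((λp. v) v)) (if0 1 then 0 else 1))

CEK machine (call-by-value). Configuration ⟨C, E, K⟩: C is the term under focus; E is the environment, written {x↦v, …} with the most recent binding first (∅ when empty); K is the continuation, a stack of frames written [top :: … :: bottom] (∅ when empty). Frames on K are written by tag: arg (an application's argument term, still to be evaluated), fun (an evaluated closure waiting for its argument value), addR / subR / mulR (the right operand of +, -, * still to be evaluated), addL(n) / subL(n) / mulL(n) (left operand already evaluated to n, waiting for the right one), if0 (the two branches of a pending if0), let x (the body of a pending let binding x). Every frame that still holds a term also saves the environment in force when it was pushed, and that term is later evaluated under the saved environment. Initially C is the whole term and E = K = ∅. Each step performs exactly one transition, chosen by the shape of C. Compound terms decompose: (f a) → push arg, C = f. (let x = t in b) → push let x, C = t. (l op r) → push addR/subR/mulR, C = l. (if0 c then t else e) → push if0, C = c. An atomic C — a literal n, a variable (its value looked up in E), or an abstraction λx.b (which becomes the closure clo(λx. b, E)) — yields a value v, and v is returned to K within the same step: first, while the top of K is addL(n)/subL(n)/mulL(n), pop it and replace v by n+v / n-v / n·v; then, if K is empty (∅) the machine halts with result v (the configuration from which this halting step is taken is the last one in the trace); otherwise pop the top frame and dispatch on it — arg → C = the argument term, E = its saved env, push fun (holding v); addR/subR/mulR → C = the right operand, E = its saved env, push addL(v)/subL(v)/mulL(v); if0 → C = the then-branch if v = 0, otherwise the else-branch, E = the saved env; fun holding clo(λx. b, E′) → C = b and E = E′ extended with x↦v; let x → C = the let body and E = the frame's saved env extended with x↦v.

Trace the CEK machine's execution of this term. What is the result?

[0] ⟨C=((λv. ((λp. v) v)) (if0 1 then 0 else 1)); E=∅; K=∅⟩
[1] ⟨C=(λv. ((λp. v) v)); E=∅; K=[arg]⟩
[2] ⟨C=(if0 1 then 0 else 1); E=∅; K=[fun]⟩
[3] ⟨C=1; E=∅; K=[if0 :: fun]⟩
[4] ⟨C=1; E=∅; K=[fun]⟩
[5] ⟨C=((λp. v) v); E={v↦1}; K=∅⟩
[6] ⟨C=(λp. v); E={v↦1}; K=[arg]⟩
[7] ⟨C=v; E={v↦1}; K=[fun]⟩
[8] ⟨C=v; E={p↦1, v↦1}; K=∅⟩
→ final value 1

Answer: 1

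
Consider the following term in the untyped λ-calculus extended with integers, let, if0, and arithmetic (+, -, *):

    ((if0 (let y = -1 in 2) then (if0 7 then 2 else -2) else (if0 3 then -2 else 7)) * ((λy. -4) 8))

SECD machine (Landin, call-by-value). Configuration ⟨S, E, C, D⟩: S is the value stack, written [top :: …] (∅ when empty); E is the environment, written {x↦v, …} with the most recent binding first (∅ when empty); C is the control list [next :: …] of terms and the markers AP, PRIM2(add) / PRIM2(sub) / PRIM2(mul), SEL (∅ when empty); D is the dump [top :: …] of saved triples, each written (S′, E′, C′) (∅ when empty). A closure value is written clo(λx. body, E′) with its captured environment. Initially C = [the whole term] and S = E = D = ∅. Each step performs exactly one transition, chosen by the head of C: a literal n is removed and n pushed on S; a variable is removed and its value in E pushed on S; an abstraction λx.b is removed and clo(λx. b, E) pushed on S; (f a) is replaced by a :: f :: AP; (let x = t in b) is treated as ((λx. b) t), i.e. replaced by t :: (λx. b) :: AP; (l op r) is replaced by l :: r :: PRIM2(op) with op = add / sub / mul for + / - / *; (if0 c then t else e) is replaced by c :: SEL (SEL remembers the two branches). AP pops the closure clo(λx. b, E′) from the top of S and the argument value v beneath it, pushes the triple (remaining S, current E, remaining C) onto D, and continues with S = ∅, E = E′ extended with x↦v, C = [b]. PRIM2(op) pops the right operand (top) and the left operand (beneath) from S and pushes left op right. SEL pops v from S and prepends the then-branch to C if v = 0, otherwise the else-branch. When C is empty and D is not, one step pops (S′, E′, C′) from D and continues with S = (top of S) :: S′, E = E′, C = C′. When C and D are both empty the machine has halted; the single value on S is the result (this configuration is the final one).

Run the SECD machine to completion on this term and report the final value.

Answer: -28

Derivation:
step 0: <S=∅, E=∅, C=[((if0 (let y = -1 in 2) then (if0 7 then 2 else -2) else (if0 3 then -2 else 7)) * ((λy. -4) 8))], D=∅>
step 1: <S=∅, E=∅, C=[(if0 (let y = -1 in 2) then (if0 7 then 2 else -2) else (if0 3 then -2 else 7)) :: ((λy. -4) 8) :: PRIM2(mul)], D=∅>
step 2: <S=∅, E=∅, C=[(let y = -1 in 2) :: SEL :: ((λy. -4) 8) :: PRIM2(mul)], D=∅>
step 3: <S=∅, E=∅, C=[-1 :: (λy. 2) :: AP :: SEL :: ((λy. -4) 8) :: PRIM2(mul)], D=∅>
step 4: <S=[-1], E=∅, C=[(λy. 2) :: AP :: SEL :: ((λy. -4) 8) :: PRIM2(mul)], D=∅>
step 5: <S=[clo(λy. 2, ∅) :: -1], E=∅, C=[AP :: SEL :: ((λy. -4) 8) :: PRIM2(mul)], D=∅>
step 6: <S=∅, E={y↦-1}, C=[2], D=[(∅, ∅, [SEL :: ((λy. -4) 8) :: PRIM2(mul)])]>
step 7: <S=[2], E={y↦-1}, C=∅, D=[(∅, ∅, [SEL :: ((λy. -4) 8) :: PRIM2(mul)])]>
step 8: <S=[2], E=∅, C=[SEL :: ((λy. -4) 8) :: PRIM2(mul)], D=∅>
step 9: <S=∅, E=∅, C=[(if0 3 then -2 else 7) :: ((λy. -4) 8) :: PRIM2(mul)], D=∅>
step 10: <S=∅, E=∅, C=[3 :: SEL :: ((λy. -4) 8) :: PRIM2(mul)], D=∅>
step 11: <S=[3], E=∅, C=[SEL :: ((λy. -4) 8) :: PRIM2(mul)], D=∅>
step 12: <S=∅, E=∅, C=[7 :: ((λy. -4) 8) :: PRIM2(mul)], D=∅>
step 13: <S=[7], E=∅, C=[((λy. -4) 8) :: PRIM2(mul)], D=∅>
step 14: <S=[7], E=∅, C=[8 :: (λy. -4) :: AP :: PRIM2(mul)], D=∅>
step 15: <S=[8 :: 7], E=∅, C=[(λy. -4) :: AP :: PRIM2(mul)], D=∅>
step 16: <S=[clo(λy. -4, ∅) :: 8 :: 7], E=∅, C=[AP :: PRIM2(mul)], D=∅>
step 17: <S=∅, E={y↦8}, C=[-4], D=[([7], ∅, [PRIM2(mul)])]>
step 18: <S=[-4], E={y↦8}, C=∅, D=[([7], ∅, [PRIM2(mul)])]>
step 19: <S=[-4 :: 7], E=∅, C=[PRIM2(mul)], D=∅>
step 20: <S=[-28], E=∅, C=∅, D=∅>
→ final value -28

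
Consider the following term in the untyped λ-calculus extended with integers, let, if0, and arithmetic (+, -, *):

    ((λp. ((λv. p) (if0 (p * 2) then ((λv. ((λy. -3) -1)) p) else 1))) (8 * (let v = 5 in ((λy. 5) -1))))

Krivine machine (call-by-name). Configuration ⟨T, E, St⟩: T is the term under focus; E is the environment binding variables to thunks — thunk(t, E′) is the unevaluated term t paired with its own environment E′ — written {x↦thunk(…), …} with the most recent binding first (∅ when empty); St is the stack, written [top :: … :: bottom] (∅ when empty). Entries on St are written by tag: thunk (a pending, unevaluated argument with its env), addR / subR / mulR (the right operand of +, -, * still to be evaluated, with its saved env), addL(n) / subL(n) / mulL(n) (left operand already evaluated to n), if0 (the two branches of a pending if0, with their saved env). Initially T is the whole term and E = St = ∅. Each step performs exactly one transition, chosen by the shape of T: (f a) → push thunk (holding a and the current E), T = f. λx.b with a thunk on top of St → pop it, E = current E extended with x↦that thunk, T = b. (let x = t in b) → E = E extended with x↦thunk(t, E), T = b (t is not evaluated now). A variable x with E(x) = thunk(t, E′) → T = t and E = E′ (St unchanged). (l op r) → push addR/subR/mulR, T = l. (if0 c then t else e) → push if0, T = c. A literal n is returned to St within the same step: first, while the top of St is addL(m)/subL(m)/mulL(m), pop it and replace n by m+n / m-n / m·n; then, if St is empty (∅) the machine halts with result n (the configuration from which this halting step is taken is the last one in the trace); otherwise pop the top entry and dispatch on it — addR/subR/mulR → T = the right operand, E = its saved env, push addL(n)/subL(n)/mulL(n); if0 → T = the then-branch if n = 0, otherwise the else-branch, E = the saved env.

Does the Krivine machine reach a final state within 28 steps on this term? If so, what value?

Answer: 40

Machine steps:
step 0: ⟨T=((λp. ((λv. p) (if0 (p * 2) then ((λv. ((λy. -3) -1)) p) else 1))) (8 * (let v = 5 in ((λy. 5) -1)))); E=∅; St=∅⟩
step 1: ⟨T=(λp. ((λv. p) (if0 (p * 2) then ((λv. ((λy. -3) -1)) p) else 1))); E=∅; St=[thunk]⟩
step 2: ⟨T=((λv. p) (if0 (p * 2) then ((λv. ((λy. -3) -1)) p) else 1)); E={p↦thunk((8 * (let v = 5 in ((λy. 5) -1))), ∅)}; St=∅⟩
step 3: ⟨T=(λv. p); E={p↦thunk((8 * (let v = 5 in ((λy. 5) -1))), ∅)}; St=[thunk]⟩
step 4: ⟨T=p; E={v↦thunk((if0 (p * 2) then ((λv. ((λy. -3) -1)) p) else 1), {p↦thunk((8 * (let v = 5 in ((λy. 5) -1))), ∅)}), p↦thunk((8 * (let v = 5 in ((λy. 5) -1))), ∅)}; St=∅⟩
step 5: ⟨T=(8 * (let v = 5 in ((λy. 5) -1))); E=∅; St=∅⟩
step 6: ⟨T=8; E=∅; St=[mulR]⟩
step 7: ⟨T=(let v = 5 in ((λy. 5) -1)); E=∅; St=[mulL(8)]⟩
step 8: ⟨T=((λy. 5) -1); E={v↦thunk(5, ∅)}; St=[mulL(8)]⟩
step 9: ⟨T=(λy. 5); E={v↦thunk(5, ∅)}; St=[thunk :: mulL(8)]⟩
step 10: ⟨T=5; E={y↦thunk(-1, {v↦thunk(5, ∅)}), v↦thunk(5, ∅)}; St=[mulL(8)]⟩
→ final value 40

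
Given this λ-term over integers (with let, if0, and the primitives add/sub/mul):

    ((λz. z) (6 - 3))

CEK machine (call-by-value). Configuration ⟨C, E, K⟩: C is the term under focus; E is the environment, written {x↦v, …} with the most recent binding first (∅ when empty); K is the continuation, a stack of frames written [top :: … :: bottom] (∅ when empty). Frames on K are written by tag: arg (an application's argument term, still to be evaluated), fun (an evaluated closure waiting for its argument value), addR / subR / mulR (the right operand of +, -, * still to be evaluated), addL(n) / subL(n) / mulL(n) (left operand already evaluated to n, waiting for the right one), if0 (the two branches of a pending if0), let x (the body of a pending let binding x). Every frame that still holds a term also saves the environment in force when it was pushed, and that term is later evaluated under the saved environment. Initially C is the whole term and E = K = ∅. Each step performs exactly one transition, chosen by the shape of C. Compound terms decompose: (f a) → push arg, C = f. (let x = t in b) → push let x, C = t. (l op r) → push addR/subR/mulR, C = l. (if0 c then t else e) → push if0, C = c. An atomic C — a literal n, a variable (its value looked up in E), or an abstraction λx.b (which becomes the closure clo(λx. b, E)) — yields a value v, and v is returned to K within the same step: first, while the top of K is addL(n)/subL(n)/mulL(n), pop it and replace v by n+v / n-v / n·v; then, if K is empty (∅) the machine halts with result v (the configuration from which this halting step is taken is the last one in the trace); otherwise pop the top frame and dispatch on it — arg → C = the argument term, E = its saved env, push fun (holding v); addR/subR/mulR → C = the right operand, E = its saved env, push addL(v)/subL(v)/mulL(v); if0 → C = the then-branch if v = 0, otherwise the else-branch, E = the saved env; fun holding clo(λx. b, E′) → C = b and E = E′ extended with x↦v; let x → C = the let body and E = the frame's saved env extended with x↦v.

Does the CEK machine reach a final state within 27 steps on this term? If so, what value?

[0] [C=((λz. z) (6 - 3)) | E=∅ | K=∅]
[1] [C=(λz. z) | E=∅ | K=[arg]]
[2] [C=(6 - 3) | E=∅ | K=[fun]]
[3] [C=6 | E=∅ | K=[subR :: fun]]
[4] [C=3 | E=∅ | K=[subL(6) :: fun]]
[5] [C=z | E={z↦3} | K=∅]
→ final value 3

Answer: 3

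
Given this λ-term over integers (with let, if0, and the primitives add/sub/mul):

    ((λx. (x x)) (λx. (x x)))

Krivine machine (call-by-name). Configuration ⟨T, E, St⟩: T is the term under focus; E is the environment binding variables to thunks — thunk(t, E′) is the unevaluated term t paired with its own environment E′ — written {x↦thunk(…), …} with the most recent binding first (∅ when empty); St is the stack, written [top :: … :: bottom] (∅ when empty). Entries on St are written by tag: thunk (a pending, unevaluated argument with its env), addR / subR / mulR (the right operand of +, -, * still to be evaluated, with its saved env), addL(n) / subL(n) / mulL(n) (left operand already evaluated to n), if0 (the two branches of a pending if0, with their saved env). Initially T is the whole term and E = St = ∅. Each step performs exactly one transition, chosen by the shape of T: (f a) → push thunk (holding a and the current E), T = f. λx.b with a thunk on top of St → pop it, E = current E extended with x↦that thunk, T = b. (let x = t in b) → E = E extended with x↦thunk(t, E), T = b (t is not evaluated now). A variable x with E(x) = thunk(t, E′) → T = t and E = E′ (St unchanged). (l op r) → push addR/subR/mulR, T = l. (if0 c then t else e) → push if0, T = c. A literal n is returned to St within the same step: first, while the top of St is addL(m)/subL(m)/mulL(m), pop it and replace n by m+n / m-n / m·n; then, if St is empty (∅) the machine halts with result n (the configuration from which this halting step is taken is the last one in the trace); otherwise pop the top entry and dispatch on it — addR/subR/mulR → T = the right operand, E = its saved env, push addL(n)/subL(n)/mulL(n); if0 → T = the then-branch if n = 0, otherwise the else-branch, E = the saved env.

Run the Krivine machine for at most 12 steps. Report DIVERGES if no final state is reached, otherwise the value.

Answer: DIVERGES (no final state within 12 steps)

Execution trace:
0. ⟨T=((λx. (x x)) (λx. (x x))); E=∅; St=∅⟩
1. ⟨T=(λx. (x x)); E=∅; St=[thunk]⟩
2. ⟨T=(x x); E={x↦thunk((λx. (x x)), ∅)}; St=∅⟩
3. ⟨T=x; E={x↦thunk((λx. (x x)), ∅)}; St=[thunk]⟩
4. ⟨T=(λx. (x x)); E=∅; St=[thunk]⟩
5. ⟨T=(x x); E={x↦thunk(x, {x↦thunk((λx. (x x)), ∅)})}; St=∅⟩
6. ⟨T=x; E={x↦thunk(x, {x↦thunk((λx. (x x)), ∅)})}; St=[thunk]⟩
7. ⟨T=x; E={x↦thunk((λx. (x x)), ∅)}; St=[thunk]⟩
8. ⟨T=(λx. (x x)); E=∅; St=[thunk]⟩
9. ⟨T=(x x); E={x↦thunk(x, {x↦thunk(x, {x↦thunk((λx. (x x)), ∅)})})}; St=∅⟩
10. ⟨T=x; E={x↦thunk(x, {x↦thunk(x, {x↦thunk((λx. (x x)), ∅)})})}; St=[thunk]⟩
11. ⟨T=x; E={x↦thunk(x, {x↦thunk((λx. (x x)), ∅)})}; St=[thunk]⟩
12. ⟨T=x; E={x↦thunk((λx. (x x)), ∅)}; St=[thunk]⟩
→ 12 transitions taken and the configuration is still not final: no result within 12 steps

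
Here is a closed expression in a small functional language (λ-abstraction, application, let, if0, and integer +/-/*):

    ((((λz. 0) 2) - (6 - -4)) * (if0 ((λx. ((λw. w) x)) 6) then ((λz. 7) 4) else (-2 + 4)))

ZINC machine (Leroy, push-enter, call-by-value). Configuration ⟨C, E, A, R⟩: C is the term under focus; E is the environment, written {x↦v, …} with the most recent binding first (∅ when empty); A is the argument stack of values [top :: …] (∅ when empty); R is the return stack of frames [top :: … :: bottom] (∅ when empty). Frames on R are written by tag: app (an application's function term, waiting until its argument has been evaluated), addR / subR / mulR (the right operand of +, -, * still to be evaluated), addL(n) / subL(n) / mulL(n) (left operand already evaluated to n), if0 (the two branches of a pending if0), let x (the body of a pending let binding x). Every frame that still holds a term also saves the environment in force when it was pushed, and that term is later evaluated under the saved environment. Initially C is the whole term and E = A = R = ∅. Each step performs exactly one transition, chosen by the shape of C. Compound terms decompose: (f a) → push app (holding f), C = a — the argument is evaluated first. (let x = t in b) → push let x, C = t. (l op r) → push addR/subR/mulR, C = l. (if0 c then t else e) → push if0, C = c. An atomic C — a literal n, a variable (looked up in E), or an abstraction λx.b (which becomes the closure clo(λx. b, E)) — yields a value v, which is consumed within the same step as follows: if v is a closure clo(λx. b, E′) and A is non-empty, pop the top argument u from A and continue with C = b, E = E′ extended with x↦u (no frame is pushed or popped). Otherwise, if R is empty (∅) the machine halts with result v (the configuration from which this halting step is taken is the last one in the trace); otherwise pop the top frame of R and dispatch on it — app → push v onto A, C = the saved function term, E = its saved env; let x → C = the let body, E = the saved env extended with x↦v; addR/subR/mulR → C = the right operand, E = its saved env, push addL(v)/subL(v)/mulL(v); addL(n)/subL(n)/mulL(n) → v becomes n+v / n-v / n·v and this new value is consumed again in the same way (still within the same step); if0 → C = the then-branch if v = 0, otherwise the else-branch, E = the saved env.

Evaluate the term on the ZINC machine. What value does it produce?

t=0: <C=((((λz. 0) 2) - (6 - -4)) * (if0 ((λx. ((λw. w) x)) 6) then ((λz. 7) 4) else (-2 + 4))), E=∅, A=∅, R=∅>
t=1: <C=(((λz. 0) 2) - (6 - -4)), E=∅, A=∅, R=[mulR]>
t=2: <C=((λz. 0) 2), E=∅, A=∅, R=[subR :: mulR]>
t=3: <C=2, E=∅, A=∅, R=[app :: subR :: mulR]>
t=4: <C=(λz. 0), E=∅, A=[2], R=[subR :: mulR]>
t=5: <C=0, E={z↦2}, A=∅, R=[subR :: mulR]>
t=6: <C=(6 - -4), E=∅, A=∅, R=[subL(0) :: mulR]>
t=7: <C=6, E=∅, A=∅, R=[subR :: subL(0) :: mulR]>
t=8: <C=-4, E=∅, A=∅, R=[subL(6) :: subL(0) :: mulR]>
t=9: <C=(if0 ((λx. ((λw. w) x)) 6) then ((λz. 7) 4) else (-2 + 4)), E=∅, A=∅, R=[mulL(-10)]>
t=10: <C=((λx. ((λw. w) x)) 6), E=∅, A=∅, R=[if0 :: mulL(-10)]>
t=11: <C=6, E=∅, A=∅, R=[app :: if0 :: mulL(-10)]>
t=12: <C=(λx. ((λw. w) x)), E=∅, A=[6], R=[if0 :: mulL(-10)]>
t=13: <C=((λw. w) x), E={x↦6}, A=∅, R=[if0 :: mulL(-10)]>
t=14: <C=x, E={x↦6}, A=∅, R=[app :: if0 :: mulL(-10)]>
t=15: <C=(λw. w), E={x↦6}, A=[6], R=[if0 :: mulL(-10)]>
t=16: <C=w, E={w↦6, x↦6}, A=∅, R=[if0 :: mulL(-10)]>
t=17: <C=(-2 + 4), E=∅, A=∅, R=[mulL(-10)]>
t=18: <C=-2, E=∅, A=∅, R=[addR :: mulL(-10)]>
t=19: <C=4, E=∅, A=∅, R=[addL(-2) :: mulL(-10)]>
→ final value -20

Answer: -20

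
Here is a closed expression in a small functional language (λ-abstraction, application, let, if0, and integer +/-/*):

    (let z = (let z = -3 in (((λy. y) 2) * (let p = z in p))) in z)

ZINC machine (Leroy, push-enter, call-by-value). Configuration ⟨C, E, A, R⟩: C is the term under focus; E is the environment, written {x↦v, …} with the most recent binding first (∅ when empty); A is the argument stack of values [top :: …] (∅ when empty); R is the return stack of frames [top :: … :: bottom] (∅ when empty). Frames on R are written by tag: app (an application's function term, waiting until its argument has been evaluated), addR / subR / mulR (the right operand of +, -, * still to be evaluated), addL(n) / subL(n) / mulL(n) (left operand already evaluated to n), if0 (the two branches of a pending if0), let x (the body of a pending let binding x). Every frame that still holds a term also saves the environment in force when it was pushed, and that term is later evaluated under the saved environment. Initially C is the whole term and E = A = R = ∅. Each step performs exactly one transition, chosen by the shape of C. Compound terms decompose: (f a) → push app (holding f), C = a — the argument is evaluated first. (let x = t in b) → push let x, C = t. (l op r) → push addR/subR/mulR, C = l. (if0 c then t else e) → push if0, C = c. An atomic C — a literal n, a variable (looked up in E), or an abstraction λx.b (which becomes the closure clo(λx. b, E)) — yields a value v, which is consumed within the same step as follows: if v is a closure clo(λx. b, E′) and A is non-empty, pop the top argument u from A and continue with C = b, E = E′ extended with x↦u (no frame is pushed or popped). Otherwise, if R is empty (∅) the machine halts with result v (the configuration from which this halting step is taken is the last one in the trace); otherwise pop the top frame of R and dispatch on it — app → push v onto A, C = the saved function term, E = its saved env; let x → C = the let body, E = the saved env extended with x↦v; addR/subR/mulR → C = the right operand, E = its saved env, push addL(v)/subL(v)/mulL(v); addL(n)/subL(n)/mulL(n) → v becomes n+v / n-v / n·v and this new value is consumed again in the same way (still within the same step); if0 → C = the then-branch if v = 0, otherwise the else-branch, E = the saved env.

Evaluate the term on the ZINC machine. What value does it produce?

Answer: -6

Execution trace:
step 0: [C=(let z = (let z = -3 in (((λy. y) 2) * (let p = z in p))) in z) | E=∅ | A=∅ | R=∅]
step 1: [C=(let z = -3 in (((λy. y) 2) * (let p = z in p))) | E=∅ | A=∅ | R=[let z]]
step 2: [C=-3 | E=∅ | A=∅ | R=[let z :: let z]]
step 3: [C=(((λy. y) 2) * (let p = z in p)) | E={z↦-3} | A=∅ | R=[let z]]
step 4: [C=((λy. y) 2) | E={z↦-3} | A=∅ | R=[mulR :: let z]]
step 5: [C=2 | E={z↦-3} | A=∅ | R=[app :: mulR :: let z]]
step 6: [C=(λy. y) | E={z↦-3} | A=[2] | R=[mulR :: let z]]
step 7: [C=y | E={y↦2, z↦-3} | A=∅ | R=[mulR :: let z]]
step 8: [C=(let p = z in p) | E={z↦-3} | A=∅ | R=[mulL(2) :: let z]]
step 9: [C=z | E={z↦-3} | A=∅ | R=[let p :: mulL(2) :: let z]]
step 10: [C=p | E={p↦-3, z↦-3} | A=∅ | R=[mulL(2) :: let z]]
step 11: [C=z | E={z↦-6} | A=∅ | R=∅]
→ final value -6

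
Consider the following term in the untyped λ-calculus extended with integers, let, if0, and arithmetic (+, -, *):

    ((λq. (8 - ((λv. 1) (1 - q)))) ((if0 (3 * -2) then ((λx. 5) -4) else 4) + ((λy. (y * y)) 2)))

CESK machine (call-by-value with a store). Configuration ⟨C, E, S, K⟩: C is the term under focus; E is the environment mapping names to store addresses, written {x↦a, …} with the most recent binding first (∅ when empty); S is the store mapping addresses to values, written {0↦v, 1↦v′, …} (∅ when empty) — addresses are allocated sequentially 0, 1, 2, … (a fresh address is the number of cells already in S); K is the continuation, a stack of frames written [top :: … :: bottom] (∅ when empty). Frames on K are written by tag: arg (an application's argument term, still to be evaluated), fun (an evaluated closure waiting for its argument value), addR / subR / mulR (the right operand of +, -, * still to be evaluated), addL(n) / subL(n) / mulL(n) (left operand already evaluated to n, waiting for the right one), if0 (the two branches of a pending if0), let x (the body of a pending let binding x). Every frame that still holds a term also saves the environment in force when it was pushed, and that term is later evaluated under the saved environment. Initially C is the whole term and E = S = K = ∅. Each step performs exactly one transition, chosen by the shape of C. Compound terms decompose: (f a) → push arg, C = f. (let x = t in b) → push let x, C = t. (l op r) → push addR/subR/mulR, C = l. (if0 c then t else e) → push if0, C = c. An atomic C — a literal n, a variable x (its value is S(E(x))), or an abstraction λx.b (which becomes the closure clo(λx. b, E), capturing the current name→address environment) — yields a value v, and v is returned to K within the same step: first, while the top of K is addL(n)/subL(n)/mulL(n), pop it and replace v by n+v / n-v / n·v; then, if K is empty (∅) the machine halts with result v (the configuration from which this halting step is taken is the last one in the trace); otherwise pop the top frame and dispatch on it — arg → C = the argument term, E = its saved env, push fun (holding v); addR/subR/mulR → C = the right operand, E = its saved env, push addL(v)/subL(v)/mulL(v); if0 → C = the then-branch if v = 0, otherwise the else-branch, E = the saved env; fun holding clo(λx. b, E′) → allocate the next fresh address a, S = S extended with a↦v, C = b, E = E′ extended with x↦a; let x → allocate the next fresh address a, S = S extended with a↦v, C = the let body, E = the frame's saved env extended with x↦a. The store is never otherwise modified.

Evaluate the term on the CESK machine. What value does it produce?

Answer: 7

Machine steps:
step 0: <C=((λq. (8 - ((λv. 1) (1 - q)))) ((if0 (3 * -2) then ((λx. 5) -4) else 4) + ((λy. (y * y)) 2))), E=∅, S=∅, K=∅>
step 1: <C=(λq. (8 - ((λv. 1) (1 - q)))), E=∅, S=∅, K=[arg]>
step 2: <C=((if0 (3 * -2) then ((λx. 5) -4) else 4) + ((λy. (y * y)) 2)), E=∅, S=∅, K=[fun]>
step 3: <C=(if0 (3 * -2) then ((λx. 5) -4) else 4), E=∅, S=∅, K=[addR :: fun]>
step 4: <C=(3 * -2), E=∅, S=∅, K=[if0 :: addR :: fun]>
step 5: <C=3, E=∅, S=∅, K=[mulR :: if0 :: addR :: fun]>
step 6: <C=-2, E=∅, S=∅, K=[mulL(3) :: if0 :: addR :: fun]>
step 7: <C=4, E=∅, S=∅, K=[addR :: fun]>
step 8: <C=((λy. (y * y)) 2), E=∅, S=∅, K=[addL(4) :: fun]>
step 9: <C=(λy. (y * y)), E=∅, S=∅, K=[arg :: addL(4) :: fun]>
step 10: <C=2, E=∅, S=∅, K=[fun :: addL(4) :: fun]>
step 11: <C=(y * y), E={y↦0}, S={0↦2}, K=[addL(4) :: fun]>
step 12: <C=y, E={y↦0}, S={0↦2}, K=[mulR :: addL(4) :: fun]>
step 13: <C=y, E={y↦0}, S={0↦2}, K=[mulL(2) :: addL(4) :: fun]>
step 14: <C=(8 - ((λv. 1) (1 - q))), E={q↦1}, S={0↦2, 1↦8}, K=∅>
step 15: <C=8, E={q↦1}, S={0↦2, 1↦8}, K=[subR]>
step 16: <C=((λv. 1) (1 - q)), E={q↦1}, S={0↦2, 1↦8}, K=[subL(8)]>
step 17: <C=(λv. 1), E={q↦1}, S={0↦2, 1↦8}, K=[arg :: subL(8)]>
step 18: <C=(1 - q), E={q↦1}, S={0↦2, 1↦8}, K=[fun :: subL(8)]>
step 19: <C=1, E={q↦1}, S={0↦2, 1↦8}, K=[subR :: fun :: subL(8)]>
step 20: <C=q, E={q↦1}, S={0↦2, 1↦8}, K=[subL(1) :: fun :: subL(8)]>
step 21: <C=1, E={v↦2, q↦1}, S={0↦2, 1↦8, 2↦-7}, K=[subL(8)]>
→ final value 7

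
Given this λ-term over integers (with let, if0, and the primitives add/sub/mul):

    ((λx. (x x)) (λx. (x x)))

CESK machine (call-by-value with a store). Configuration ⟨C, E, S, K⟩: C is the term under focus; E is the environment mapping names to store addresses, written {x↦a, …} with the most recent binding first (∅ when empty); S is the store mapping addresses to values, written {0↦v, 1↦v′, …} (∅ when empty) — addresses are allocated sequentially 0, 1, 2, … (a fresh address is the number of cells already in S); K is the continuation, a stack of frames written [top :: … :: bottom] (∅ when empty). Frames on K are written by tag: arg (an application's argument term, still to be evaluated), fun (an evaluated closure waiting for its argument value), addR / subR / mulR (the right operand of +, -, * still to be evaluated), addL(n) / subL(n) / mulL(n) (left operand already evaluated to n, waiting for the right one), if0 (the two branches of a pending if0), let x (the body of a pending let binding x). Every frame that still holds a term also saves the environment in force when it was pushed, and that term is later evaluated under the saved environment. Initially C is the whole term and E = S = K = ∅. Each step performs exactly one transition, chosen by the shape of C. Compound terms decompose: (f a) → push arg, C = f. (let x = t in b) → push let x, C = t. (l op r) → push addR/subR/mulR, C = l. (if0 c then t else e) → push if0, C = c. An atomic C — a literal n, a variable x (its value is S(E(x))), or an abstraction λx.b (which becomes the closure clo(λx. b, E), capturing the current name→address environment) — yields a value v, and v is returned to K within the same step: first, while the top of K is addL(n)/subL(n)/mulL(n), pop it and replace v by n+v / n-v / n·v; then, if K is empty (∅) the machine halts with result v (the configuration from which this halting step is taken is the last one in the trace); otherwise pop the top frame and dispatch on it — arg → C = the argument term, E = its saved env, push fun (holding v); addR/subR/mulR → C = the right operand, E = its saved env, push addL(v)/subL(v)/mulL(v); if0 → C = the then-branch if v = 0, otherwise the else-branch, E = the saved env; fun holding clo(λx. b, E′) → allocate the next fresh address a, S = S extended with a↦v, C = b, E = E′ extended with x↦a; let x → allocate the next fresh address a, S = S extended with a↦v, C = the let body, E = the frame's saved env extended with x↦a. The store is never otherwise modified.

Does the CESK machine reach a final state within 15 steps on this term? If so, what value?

Answer: DIVERGES (no final state within 15 steps)

Machine steps:
t=0: [C=((λx. (x x)) (λx. (x x))) | E=∅ | S=∅ | K=∅]
t=1: [C=(λx. (x x)) | E=∅ | S=∅ | K=[arg]]
t=2: [C=(λx. (x x)) | E=∅ | S=∅ | K=[fun]]
t=3: [C=(x x) | E={x↦0} | S={0↦clo(λx. (x x), ∅)} | K=∅]
t=4: [C=x | E={x↦0} | S={0↦clo(λx. (x x), ∅)} | K=[arg]]
t=5: [C=x | E={x↦0} | S={0↦clo(λx. (x x), ∅)} | K=[fun]]
t=6: [C=(x x) | E={x↦1} | S={0↦clo(λx. (x x), ∅), 1↦clo(λx. (x x), ∅)} | K=∅]
t=7: [C=x | E={x↦1} | S={0↦clo(λx. (x x), ∅), 1↦clo(λx. (x x), ∅)} | K=[arg]]
t=8: [C=x | E={x↦1} | S={0↦clo(λx. (x x), ∅), 1↦clo(λx. (x x), ∅)} | K=[fun]]
t=9: [C=(x x) | E={x↦2} | S={0↦clo(λx. (x x), ∅), 1↦clo(λx. (x x), ∅), 2↦clo(λx. (x x), ∅)} | K=∅]
t=10: [C=x | E={x↦2} | S={0↦clo(λx. (x x), ∅), 1↦clo(λx. (x x), ∅), 2↦clo(λx. (x x), ∅)} | K=[arg]]
t=11: [C=x | E={x↦2} | S={0↦clo(λx. (x x), ∅), 1↦clo(λx. (x x), ∅), 2↦clo(λx. (x x), ∅)} | K=[fun]]
t=12: [C=(x x) | E={x↦3} | S={0↦clo(λx. (x x), ∅), 1↦clo(λx. (x x), ∅), 2↦clo(λx. (x x), ∅), 3↦clo(λx. (x x), ∅)} | K=∅]
t=13: [C=x | E={x↦3} | S={0↦clo(λx. (x x), ∅), 1↦clo(λx. (x x), ∅), 2↦clo(λx. (x x), ∅), 3↦clo(λx. (x x), ∅)} | K=[arg]]
t=14: [C=x | E={x↦3} | S={0↦clo(λx. (x x), ∅), 1↦clo(λx. (x x), ∅), 2↦clo(λx. (x x), ∅), 3↦clo(λx. (x x), ∅)} | K=[fun]]
t=15: [C=(x x) | E={x↦4} | S={0↦clo(λx. (x x), ∅), 1↦clo(λx. (x x), ∅), 2↦clo(λx. (x x), ∅), 3↦clo(λx. (x x), ∅), 4↦clo(λx. (x x), ∅)} | K=∅]
→ 15 transitions taken and the configuration is still not final: no result within 15 steps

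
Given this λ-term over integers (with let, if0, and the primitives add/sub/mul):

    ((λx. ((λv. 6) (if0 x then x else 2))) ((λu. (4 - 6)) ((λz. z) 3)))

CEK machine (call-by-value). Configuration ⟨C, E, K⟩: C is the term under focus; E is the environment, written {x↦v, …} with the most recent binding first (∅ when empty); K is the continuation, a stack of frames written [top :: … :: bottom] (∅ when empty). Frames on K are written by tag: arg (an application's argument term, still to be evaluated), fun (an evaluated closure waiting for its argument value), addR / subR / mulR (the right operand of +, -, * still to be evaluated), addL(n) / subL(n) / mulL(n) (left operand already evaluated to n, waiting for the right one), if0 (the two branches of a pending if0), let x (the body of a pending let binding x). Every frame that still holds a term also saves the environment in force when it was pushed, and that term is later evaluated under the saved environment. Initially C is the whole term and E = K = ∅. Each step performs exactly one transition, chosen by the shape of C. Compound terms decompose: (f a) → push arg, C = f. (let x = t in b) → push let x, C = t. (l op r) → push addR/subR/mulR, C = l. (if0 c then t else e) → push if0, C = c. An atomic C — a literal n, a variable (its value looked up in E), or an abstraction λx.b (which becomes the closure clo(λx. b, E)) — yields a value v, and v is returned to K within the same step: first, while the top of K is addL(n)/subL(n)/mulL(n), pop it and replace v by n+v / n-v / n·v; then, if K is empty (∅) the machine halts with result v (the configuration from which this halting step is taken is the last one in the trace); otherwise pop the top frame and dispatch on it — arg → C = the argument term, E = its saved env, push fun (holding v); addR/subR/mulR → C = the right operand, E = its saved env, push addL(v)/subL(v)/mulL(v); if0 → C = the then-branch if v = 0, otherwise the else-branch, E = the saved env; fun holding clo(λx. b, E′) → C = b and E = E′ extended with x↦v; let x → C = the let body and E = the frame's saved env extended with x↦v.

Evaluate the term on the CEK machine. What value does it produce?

t=0: [C=((λx. ((λv. 6) (if0 x then x else 2))) ((λu. (4 - 6)) ((λz. z) 3))) | E=∅ | K=∅]
t=1: [C=(λx. ((λv. 6) (if0 x then x else 2))) | E=∅ | K=[arg]]
t=2: [C=((λu. (4 - 6)) ((λz. z) 3)) | E=∅ | K=[fun]]
t=3: [C=(λu. (4 - 6)) | E=∅ | K=[arg :: fun]]
t=4: [C=((λz. z) 3) | E=∅ | K=[fun :: fun]]
t=5: [C=(λz. z) | E=∅ | K=[arg :: fun :: fun]]
t=6: [C=3 | E=∅ | K=[fun :: fun :: fun]]
t=7: [C=z | E={z↦3} | K=[fun :: fun]]
t=8: [C=(4 - 6) | E={u↦3} | K=[fun]]
t=9: [C=4 | E={u↦3} | K=[subR :: fun]]
t=10: [C=6 | E={u↦3} | K=[subL(4) :: fun]]
t=11: [C=((λv. 6) (if0 x then x else 2)) | E={x↦-2} | K=∅]
t=12: [C=(λv. 6) | E={x↦-2} | K=[arg]]
t=13: [C=(if0 x then x else 2) | E={x↦-2} | K=[fun]]
t=14: [C=x | E={x↦-2} | K=[if0 :: fun]]
t=15: [C=2 | E={x↦-2} | K=[fun]]
t=16: [C=6 | E={v↦2, x↦-2} | K=∅]
→ final value 6

Answer: 6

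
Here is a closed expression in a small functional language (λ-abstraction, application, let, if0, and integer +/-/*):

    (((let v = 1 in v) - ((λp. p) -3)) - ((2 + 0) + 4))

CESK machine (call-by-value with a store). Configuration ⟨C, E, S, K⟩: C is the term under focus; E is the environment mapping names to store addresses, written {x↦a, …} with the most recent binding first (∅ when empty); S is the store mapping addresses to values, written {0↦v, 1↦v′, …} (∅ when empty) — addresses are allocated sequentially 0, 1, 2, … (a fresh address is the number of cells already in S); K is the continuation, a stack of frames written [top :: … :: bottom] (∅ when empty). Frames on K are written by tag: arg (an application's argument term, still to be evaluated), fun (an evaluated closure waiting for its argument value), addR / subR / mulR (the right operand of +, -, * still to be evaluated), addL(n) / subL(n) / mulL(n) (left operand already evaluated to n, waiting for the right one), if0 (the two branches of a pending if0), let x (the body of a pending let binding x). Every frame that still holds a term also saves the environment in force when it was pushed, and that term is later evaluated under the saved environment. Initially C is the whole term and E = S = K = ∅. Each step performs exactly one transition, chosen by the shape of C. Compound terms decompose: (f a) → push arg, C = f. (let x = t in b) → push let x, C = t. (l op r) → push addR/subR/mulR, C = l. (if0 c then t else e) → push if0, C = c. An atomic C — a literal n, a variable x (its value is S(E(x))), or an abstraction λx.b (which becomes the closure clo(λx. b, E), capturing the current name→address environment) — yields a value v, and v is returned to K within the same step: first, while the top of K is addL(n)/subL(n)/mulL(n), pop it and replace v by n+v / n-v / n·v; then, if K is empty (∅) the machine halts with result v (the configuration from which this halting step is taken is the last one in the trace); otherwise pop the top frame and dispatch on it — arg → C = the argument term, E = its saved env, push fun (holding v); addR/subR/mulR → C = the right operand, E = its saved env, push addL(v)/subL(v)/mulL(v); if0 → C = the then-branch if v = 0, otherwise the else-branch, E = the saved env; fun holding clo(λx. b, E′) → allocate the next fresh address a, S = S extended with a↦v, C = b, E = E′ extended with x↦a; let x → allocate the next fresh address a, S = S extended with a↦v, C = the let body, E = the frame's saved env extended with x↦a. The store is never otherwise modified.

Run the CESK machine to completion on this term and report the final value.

Answer: -2

Machine steps:
t=0: ⟨C=(((let v = 1 in v) - ((λp. p) -3)) - ((2 + 0) + 4)); E=∅; S=∅; K=∅⟩
t=1: ⟨C=((let v = 1 in v) - ((λp. p) -3)); E=∅; S=∅; K=[subR]⟩
t=2: ⟨C=(let v = 1 in v); E=∅; S=∅; K=[subR :: subR]⟩
t=3: ⟨C=1; E=∅; S=∅; K=[let v :: subR :: subR]⟩
t=4: ⟨C=v; E={v↦0}; S={0↦1}; K=[subR :: subR]⟩
t=5: ⟨C=((λp. p) -3); E=∅; S={0↦1}; K=[subL(1) :: subR]⟩
t=6: ⟨C=(λp. p); E=∅; S={0↦1}; K=[arg :: subL(1) :: subR]⟩
t=7: ⟨C=-3; E=∅; S={0↦1}; K=[fun :: subL(1) :: subR]⟩
t=8: ⟨C=p; E={p↦1}; S={0↦1, 1↦-3}; K=[subL(1) :: subR]⟩
t=9: ⟨C=((2 + 0) + 4); E=∅; S={0↦1, 1↦-3}; K=[subL(4)]⟩
t=10: ⟨C=(2 + 0); E=∅; S={0↦1, 1↦-3}; K=[addR :: subL(4)]⟩
t=11: ⟨C=2; E=∅; S={0↦1, 1↦-3}; K=[addR :: addR :: subL(4)]⟩
t=12: ⟨C=0; E=∅; S={0↦1, 1↦-3}; K=[addL(2) :: addR :: subL(4)]⟩
t=13: ⟨C=4; E=∅; S={0↦1, 1↦-3}; K=[addL(2) :: subL(4)]⟩
→ final value -2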